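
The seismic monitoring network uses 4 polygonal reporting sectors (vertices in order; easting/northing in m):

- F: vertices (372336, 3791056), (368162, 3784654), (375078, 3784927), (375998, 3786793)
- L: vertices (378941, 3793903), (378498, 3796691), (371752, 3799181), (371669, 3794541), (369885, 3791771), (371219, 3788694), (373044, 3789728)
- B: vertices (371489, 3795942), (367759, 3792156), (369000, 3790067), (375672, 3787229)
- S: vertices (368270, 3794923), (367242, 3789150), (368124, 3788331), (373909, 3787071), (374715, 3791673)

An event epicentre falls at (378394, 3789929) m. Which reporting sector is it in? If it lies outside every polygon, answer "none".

none

Cast a ray rightward from (378394, 3789929). For each polygon, the edges (by vertex number in listed order) whose endpoints lie on opposite sides of northing = 3789929, where each meets that height, and whether that is right or left of the point:
F: 1–2 at easting≈371601.2 (left), 4–1 at easting≈373304.1 (left) → 0 crossings.
L: 5–6 at easting≈370683.6 (left), 7–1 at easting≈373327.9 (left) → 0 crossings.
B: 3–4 at easting≈369324.4 (left), 4–1 at easting≈374375.8 (left) → 0 crossings.
S: 1–2 at easting≈367380.7 (left), 4–5 at easting≈374409.6 (left) → 0 crossings.
All counts are even, so the point lies outside every listed polygon.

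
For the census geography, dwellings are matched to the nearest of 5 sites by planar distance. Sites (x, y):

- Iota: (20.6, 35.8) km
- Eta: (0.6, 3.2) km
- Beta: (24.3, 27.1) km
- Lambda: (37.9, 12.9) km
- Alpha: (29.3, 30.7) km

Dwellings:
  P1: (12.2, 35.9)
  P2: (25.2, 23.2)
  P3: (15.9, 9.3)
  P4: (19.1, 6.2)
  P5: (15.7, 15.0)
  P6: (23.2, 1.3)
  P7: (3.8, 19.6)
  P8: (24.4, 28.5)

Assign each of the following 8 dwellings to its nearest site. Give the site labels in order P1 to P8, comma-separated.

P1 → Iota (d²=70.57)
P2 → Beta (d²=16.02)
P3 → Eta (d²=271.30)
P4 → Eta (d²=351.25)
P5 → Beta (d²=220.37)
P6 → Lambda (d²=350.65)
P7 → Eta (d²=279.20)
P8 → Beta (d²=1.97)

Iota, Beta, Eta, Eta, Beta, Lambda, Eta, Beta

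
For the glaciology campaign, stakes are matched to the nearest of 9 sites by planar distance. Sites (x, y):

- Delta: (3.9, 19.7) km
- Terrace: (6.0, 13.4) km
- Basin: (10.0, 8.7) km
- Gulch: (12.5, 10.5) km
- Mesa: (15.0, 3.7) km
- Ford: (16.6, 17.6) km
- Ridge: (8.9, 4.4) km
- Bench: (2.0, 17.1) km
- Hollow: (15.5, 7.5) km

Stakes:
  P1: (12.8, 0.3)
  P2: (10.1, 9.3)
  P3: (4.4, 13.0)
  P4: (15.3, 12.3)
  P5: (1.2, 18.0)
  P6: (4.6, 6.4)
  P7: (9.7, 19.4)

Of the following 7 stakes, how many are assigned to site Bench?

P1 → Mesa
P2 → Basin
P3 → Terrace
P4 → Gulch
P5 → Bench
P6 → Ridge
P7 → Delta
1 of the 7 goes to Bench.

1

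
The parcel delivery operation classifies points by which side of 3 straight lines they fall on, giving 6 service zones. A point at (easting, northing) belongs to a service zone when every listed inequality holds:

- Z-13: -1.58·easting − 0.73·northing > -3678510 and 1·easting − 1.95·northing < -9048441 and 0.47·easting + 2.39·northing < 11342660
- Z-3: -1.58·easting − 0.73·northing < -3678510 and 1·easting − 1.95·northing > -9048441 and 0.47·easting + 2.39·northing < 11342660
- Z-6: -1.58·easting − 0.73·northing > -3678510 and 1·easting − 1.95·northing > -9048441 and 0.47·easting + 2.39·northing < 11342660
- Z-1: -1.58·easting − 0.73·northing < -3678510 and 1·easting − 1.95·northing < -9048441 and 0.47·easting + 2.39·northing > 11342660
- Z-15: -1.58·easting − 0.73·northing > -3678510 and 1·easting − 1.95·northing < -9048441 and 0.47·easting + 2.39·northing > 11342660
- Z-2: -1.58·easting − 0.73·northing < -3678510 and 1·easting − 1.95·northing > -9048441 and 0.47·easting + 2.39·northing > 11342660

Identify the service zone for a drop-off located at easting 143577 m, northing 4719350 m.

-1.58·143577 − 0.73·4719350 = -3671977.160, which is > -3678510
1·143577 − 1.95·4719350 = -9059155.500, which is < -9048441
0.47·143577 + 2.39·4719350 = 11346727.690, which is > 11342660
This sign pattern matches Z-15.

Z-15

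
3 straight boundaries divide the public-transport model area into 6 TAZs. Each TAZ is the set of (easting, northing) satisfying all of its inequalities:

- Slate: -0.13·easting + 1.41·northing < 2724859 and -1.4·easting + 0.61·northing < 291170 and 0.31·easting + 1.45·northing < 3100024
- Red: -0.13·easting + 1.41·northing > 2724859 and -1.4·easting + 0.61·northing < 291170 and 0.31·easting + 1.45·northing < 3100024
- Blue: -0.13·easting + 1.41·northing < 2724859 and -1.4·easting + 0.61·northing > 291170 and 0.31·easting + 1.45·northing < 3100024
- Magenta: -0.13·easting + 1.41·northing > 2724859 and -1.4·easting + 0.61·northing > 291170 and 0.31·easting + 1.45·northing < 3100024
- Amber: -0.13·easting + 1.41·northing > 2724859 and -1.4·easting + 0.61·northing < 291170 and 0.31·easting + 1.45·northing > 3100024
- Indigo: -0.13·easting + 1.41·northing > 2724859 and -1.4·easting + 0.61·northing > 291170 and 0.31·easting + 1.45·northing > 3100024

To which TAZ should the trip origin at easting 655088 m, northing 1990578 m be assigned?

Blue

-0.13·655088 + 1.41·1990578 = 2721553.540, which is < 2724859
-1.4·655088 + 0.61·1990578 = 297129.380, which is > 291170
0.31·655088 + 1.45·1990578 = 3089415.380, which is < 3100024
This sign pattern matches Blue.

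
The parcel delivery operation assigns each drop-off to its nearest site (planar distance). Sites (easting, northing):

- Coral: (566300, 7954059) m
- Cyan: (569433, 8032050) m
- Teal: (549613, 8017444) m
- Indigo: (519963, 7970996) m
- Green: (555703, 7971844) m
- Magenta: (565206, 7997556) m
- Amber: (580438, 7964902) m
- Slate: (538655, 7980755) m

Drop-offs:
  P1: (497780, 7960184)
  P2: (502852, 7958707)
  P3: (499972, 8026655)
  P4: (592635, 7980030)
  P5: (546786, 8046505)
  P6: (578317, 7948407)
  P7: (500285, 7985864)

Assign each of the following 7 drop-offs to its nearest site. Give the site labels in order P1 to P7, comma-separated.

Indigo, Indigo, Teal, Amber, Cyan, Coral, Indigo

P1 → Indigo (d²=608984833.00)
P2 → Indigo (d²=443805842.00)
P3 → Teal (d²=2549071402.00)
P4 → Amber (d²=377623193.00)
P5 → Cyan (d²=721833634.00)
P6 → Coral (d²=176353393.00)
P7 → Indigo (d²=608281108.00)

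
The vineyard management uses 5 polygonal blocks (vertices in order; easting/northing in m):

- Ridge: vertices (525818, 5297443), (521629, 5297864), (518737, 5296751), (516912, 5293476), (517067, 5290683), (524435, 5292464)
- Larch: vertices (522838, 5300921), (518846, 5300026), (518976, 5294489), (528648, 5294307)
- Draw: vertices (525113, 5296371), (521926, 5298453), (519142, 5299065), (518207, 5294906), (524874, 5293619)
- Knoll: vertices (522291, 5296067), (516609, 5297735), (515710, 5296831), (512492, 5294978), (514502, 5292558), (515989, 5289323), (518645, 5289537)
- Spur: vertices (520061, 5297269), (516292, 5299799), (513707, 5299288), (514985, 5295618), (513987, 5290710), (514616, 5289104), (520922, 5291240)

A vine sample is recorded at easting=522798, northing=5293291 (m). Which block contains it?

Ridge

Cast a ray rightward from (522798, 5293291). For each polygon, the edges (by vertex number in listed order) whose endpoints lie on opposite sides of northing = 5293291, where each meets that height, and whether that is right or left of the point:
Ridge: 4–5 at easting≈516922.3 (left), 6–1 at easting≈524664.7 (right) → 1 crossing.
Larch: no edge straddles that height → 0 crossings.
Draw: no edge straddles that height → 0 crossings.
Knoll: 4–5 at easting≈513893.2 (left), 7–1 at easting≈520741.0 (left) → 0 crossings.
Spur: 4–5 at easting≈514511.8 (left), 7–1 at easting≈520629.1 (left) → 0 crossings.
Only Ridge has an odd count, so the point is inside Ridge.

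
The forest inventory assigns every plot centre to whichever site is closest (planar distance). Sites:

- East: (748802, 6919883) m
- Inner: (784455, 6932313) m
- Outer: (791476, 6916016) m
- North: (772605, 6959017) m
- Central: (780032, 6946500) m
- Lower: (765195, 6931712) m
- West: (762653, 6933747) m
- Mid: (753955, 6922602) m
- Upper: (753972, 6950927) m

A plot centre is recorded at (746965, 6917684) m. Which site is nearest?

East

Squared distances to each site:
East: 8210170.000; Inner: 1619507741.000; Outer: 1984011345.000; North: 2365826489.000; Central: 1923788345.000; Lower: 529117684.000; West: 504133313.000; Mid: 73046824.000; Upper: 1154195098.000.
Minimum at East.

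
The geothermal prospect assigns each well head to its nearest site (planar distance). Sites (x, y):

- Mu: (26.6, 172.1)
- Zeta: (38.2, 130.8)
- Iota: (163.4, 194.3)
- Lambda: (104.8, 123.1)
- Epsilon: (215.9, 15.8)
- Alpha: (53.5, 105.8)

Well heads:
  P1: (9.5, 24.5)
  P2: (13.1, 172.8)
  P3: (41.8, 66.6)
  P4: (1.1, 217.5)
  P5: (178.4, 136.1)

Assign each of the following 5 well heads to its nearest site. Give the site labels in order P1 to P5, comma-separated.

P1 → Alpha (d²=8545.69)
P2 → Mu (d²=182.74)
P3 → Alpha (d²=1673.53)
P4 → Mu (d²=2711.41)
P5 → Iota (d²=3612.24)

Alpha, Mu, Alpha, Mu, Iota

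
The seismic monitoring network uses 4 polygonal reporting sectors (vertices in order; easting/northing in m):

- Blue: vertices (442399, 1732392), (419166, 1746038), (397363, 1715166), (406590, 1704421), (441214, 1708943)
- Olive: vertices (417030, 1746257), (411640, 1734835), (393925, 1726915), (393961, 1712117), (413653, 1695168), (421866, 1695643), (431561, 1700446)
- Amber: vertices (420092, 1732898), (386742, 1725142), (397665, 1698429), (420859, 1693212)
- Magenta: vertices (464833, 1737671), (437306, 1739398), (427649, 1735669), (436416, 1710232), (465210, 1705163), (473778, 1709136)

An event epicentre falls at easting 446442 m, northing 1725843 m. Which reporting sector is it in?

Magenta

Cast a ray rightward from (446442, 1725843). For each polygon, the edges (by vertex number in listed order) whose endpoints lie on opposite sides of northing = 1725843, where each meets that height, and whether that is right or left of the point:
Blue: 2–3 at easting≈404903.5 (left), 5–1 at easting≈442068.0 (left) → 0 crossings.
Olive: 3–4 at easting≈393927.6 (left), 7–1 at easting≈423505.2 (left) → 0 crossings.
Amber: 1–2 at easting≈389756.2 (left), 4–1 at easting≈420228.3 (left) → 0 crossings.
Magenta: 3–4 at easting≈431035.6 (left), 6–1 at easting≈468540.8 (right) → 1 crossing.
Only Magenta has an odd count, so the point is inside Magenta.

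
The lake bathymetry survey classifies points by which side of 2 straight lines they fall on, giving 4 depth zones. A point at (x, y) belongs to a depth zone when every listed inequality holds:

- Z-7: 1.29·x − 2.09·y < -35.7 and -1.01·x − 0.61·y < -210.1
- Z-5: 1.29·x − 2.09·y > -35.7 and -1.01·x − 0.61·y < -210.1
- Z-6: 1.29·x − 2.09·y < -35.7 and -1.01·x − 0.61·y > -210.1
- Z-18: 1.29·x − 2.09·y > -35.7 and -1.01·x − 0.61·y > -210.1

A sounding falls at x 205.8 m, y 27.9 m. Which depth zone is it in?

Z-5

1.29·205.8 − 2.09·27.9 = 207.171, which is > -35.7
-1.01·205.8 − 0.61·27.9 = -224.877, which is < -210.1
This sign pattern matches Z-5.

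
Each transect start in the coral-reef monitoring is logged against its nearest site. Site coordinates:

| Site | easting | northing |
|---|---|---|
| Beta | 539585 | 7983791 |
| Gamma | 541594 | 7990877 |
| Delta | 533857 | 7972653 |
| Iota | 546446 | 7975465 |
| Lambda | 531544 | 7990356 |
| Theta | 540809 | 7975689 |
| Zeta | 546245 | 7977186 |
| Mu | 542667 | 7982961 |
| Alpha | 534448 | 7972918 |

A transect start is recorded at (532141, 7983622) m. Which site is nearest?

Squared distances to each site:
Beta: 55441697.000; Gamma: 141994234.000; Delta: 123263617.000; Iota: 271169674.000; Lambda: 45703165.000; Theta: 138066713.000; Zeta: 240344912.000; Mu: 111233597.000; Alpha: 119897865.000.
Minimum at Lambda.

Lambda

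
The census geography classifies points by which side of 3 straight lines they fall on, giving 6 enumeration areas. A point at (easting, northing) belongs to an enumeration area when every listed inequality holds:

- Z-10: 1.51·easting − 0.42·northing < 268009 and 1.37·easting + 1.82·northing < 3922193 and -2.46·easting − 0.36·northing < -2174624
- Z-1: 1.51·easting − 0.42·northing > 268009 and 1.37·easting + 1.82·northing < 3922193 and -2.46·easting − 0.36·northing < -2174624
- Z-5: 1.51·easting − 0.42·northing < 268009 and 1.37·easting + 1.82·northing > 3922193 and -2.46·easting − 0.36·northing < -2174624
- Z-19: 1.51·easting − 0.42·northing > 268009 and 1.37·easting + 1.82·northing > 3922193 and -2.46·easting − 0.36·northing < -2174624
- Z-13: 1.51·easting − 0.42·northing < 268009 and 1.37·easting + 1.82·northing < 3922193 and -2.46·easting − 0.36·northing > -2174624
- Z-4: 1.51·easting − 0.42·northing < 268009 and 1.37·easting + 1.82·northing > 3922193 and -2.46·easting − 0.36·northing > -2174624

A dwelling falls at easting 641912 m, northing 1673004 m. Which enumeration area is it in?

1.51·641912 − 0.42·1673004 = 266625.440, which is < 268009
1.37·641912 + 1.82·1673004 = 3924286.720, which is > 3922193
-2.46·641912 − 0.36·1673004 = -2181384.960, which is < -2174624
This sign pattern matches Z-5.

Z-5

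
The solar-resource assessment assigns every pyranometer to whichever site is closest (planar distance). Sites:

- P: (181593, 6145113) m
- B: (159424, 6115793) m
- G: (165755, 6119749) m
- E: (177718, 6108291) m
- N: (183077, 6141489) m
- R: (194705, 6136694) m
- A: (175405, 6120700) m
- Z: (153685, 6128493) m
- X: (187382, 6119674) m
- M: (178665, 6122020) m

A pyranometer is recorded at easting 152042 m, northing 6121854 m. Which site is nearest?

Squared distances to each site:
P: 1414242682.000; B: 91229645.000; G: 192477394.000; E: 843211945.000; N: 1348704450.000; R: 2040357169.000; A: 547161485.000; Z: 46775770.000; X: 1253668000.000; M: 708811685.000.
Minimum at Z.

Z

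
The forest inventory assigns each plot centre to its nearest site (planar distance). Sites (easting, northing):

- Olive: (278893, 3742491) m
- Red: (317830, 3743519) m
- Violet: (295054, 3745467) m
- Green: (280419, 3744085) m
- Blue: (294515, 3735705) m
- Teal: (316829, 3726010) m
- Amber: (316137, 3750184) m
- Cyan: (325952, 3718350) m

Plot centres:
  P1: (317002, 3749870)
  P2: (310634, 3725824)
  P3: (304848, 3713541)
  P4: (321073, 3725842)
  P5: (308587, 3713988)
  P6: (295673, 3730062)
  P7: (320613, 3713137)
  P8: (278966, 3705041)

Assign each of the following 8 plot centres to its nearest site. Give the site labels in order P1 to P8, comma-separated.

Amber, Teal, Teal, Teal, Teal, Blue, Cyan, Blue

P1 → Amber (d²=846821.00)
P2 → Teal (d²=38412621.00)
P3 → Teal (d²=299020322.00)
P4 → Teal (d²=18039760.00)
P5 → Teal (d²=212459048.00)
P6 → Blue (d²=33184413.00)
P7 → Cyan (d²=55680290.00)
P8 → Blue (d²=1182052297.00)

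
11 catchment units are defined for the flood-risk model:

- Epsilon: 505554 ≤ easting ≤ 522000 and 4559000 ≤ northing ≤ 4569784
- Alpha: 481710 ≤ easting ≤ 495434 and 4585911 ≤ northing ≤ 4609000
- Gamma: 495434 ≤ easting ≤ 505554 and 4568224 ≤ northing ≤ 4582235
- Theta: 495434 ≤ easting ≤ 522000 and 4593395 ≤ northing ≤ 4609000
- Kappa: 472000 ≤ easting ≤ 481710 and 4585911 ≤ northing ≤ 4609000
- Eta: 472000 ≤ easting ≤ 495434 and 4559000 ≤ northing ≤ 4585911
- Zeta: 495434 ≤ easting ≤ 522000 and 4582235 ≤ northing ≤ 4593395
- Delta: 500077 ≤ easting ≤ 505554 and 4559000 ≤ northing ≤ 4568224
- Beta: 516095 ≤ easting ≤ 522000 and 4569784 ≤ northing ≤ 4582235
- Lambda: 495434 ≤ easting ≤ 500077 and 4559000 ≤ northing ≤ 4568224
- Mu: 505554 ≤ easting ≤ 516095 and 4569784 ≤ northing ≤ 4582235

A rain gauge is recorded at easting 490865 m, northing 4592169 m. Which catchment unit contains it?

Alpha

The point has easting = 490865 and northing = 4592169.
Only Alpha satisfies 481710 ≤ easting ≤ 495434 and 4585911 ≤ northing ≤ 4609000.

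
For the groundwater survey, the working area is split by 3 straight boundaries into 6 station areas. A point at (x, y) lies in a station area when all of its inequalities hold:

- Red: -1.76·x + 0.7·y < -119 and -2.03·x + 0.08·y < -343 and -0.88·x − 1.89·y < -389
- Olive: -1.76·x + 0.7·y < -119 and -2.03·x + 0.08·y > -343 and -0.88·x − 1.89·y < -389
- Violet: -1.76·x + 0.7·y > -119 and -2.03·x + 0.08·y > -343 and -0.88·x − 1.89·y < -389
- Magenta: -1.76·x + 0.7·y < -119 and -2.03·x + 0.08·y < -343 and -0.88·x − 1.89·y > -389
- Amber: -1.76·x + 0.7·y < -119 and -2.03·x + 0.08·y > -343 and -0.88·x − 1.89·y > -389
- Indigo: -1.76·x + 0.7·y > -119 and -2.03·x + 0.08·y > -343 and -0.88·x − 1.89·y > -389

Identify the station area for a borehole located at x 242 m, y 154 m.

Red

-1.76·242 + 0.7·154 = -318.120, which is < -119
-2.03·242 + 0.08·154 = -478.940, which is < -343
-0.88·242 − 1.89·154 = -504.020, which is < -389
This sign pattern matches Red.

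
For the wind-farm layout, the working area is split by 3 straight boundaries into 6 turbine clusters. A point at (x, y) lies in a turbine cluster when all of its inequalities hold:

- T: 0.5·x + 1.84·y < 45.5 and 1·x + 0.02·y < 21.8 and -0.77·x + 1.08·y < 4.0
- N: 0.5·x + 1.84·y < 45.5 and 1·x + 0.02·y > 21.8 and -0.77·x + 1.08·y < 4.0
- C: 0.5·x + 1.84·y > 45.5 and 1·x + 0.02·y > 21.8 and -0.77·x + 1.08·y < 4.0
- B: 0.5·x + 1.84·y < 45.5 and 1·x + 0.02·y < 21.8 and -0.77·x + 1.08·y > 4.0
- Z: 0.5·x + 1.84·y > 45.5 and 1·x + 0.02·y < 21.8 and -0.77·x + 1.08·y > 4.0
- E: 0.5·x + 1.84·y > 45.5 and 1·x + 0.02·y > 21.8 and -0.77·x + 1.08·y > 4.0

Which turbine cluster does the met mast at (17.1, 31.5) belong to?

0.5·17.1 + 1.84·31.5 = 66.510, which is > 45.5
1·17.1 + 0.02·31.5 = 17.730, which is < 21.8
-0.77·17.1 + 1.08·31.5 = 20.853, which is > 4.0
This sign pattern matches Z.

Z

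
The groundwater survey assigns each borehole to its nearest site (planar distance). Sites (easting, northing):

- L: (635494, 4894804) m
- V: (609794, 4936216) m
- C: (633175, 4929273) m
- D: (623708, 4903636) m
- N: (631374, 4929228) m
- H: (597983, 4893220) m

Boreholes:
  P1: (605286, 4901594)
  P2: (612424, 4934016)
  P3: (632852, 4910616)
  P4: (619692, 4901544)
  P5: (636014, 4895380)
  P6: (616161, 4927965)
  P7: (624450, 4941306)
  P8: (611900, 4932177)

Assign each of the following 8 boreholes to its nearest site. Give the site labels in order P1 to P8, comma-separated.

H, V, D, D, L, V, N, V

P1 → H (d²=123457685.00)
P2 → V (d²=11756900.00)
P3 → D (d²=132333136.00)
P4 → D (d²=20504720.00)
P5 → L (d²=602176.00)
P6 → V (d²=108617690.00)
P7 → N (d²=193819860.00)
P8 → V (d²=20748757.00)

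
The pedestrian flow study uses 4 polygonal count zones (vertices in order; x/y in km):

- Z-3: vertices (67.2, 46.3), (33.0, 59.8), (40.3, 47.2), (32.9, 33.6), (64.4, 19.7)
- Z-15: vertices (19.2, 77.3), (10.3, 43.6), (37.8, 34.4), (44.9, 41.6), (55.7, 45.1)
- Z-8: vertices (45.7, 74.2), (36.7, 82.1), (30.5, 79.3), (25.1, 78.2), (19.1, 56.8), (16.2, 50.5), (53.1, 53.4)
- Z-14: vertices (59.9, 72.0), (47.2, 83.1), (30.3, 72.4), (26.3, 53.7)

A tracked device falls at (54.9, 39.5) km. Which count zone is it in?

Cast a ray rightward from (54.9, 39.5). For each polygon, the edges (by vertex number in listed order) whose endpoints lie on opposite sides of y = 39.5, where each meets that height, and whether that is right or left of the point:
Z-3: 3–4 at x≈36.11 (left), 5–1 at x≈66.48 (right) → 1 crossing.
Z-15: 2–3 at x≈22.56 (left), 3–4 at x≈42.83 (left) → 0 crossings.
Z-8: no edge straddles that height → 0 crossings.
Z-14: no edge straddles that height → 0 crossings.
Only Z-3 has an odd count, so the point is inside Z-3.

Z-3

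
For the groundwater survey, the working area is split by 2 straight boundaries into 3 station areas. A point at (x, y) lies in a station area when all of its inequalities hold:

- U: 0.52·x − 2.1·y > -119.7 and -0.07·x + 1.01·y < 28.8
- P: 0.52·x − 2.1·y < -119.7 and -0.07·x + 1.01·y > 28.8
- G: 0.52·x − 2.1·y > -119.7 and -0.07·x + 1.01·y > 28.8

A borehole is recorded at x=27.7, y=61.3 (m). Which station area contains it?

G

0.52·27.7 − 2.1·61.3 = -114.326, which is > -119.7
-0.07·27.7 + 1.01·61.3 = 59.974, which is > 28.8
This sign pattern matches G.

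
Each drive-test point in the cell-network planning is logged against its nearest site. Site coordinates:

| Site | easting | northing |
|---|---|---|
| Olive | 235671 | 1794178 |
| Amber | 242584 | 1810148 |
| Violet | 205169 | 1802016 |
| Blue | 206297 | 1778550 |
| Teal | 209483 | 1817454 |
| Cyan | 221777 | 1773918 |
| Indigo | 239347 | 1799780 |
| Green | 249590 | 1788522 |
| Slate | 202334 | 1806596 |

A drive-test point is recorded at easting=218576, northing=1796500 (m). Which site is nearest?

Squared distances to each site:
Olive: 297630709.000; Amber: 762651968.000; Violet: 210173905.000; Blue: 472976341.000; Teal: 521752765.000; Cyan: 520193125.000; Indigo: 442192841.000; Green: 1025516680.000; Slate: 365731780.000.
Minimum at Violet.

Violet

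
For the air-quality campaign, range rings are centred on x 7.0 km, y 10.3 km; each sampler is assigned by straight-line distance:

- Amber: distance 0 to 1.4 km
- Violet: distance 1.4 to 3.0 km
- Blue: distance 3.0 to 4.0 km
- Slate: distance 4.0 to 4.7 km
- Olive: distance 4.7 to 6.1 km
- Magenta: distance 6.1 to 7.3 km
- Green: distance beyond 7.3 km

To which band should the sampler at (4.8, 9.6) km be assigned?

Violet

Distance = √((4.8−7.0)² + (9.6−10.3)²) = √(4.840 + 0.490) = 2.309 km.
1.4 ≤ 2.309 < 3.0 → Violet.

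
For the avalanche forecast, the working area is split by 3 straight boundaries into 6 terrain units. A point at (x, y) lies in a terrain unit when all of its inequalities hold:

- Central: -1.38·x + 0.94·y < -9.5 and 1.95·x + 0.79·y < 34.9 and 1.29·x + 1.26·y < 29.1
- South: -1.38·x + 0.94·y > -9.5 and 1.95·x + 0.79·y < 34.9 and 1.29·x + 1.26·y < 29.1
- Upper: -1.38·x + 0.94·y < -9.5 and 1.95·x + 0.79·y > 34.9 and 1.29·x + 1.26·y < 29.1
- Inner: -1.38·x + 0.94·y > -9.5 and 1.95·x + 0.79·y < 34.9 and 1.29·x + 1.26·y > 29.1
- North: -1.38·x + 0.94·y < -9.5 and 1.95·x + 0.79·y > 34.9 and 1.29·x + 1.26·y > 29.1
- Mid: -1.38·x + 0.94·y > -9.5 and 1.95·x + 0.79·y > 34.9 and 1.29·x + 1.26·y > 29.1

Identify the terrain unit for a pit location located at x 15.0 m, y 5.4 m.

Central

-1.38·15.0 + 0.94·5.4 = -15.624, which is < -9.5
1.95·15.0 + 0.79·5.4 = 33.516, which is < 34.9
1.29·15.0 + 1.26·5.4 = 26.154, which is < 29.1
This sign pattern matches Central.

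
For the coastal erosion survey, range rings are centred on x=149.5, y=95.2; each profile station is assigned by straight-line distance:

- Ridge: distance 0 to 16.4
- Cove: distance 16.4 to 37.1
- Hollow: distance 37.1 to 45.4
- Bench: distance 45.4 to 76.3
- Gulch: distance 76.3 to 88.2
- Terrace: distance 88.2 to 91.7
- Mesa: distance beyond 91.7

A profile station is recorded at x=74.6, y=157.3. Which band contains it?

Distance = √((74.6−149.5)² + (157.3−95.2)²) = √(5610.010 + 3856.410) = 97.296.
91.7 ≤ 97.296 < ∞ → Mesa.

Mesa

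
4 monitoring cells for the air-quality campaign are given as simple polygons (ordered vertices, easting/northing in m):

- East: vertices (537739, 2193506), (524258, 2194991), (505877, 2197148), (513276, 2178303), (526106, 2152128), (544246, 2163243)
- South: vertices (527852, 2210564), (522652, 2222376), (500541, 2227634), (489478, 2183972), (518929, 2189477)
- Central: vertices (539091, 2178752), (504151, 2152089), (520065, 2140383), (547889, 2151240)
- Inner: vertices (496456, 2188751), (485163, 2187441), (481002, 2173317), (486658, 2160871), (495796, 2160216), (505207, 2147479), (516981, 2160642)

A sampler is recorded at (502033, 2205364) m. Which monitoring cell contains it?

Cast a ray rightward from (502033, 2205364). For each polygon, the edges (by vertex number in listed order) whose endpoints lie on opposite sides of northing = 2205364, where each meets that height, and whether that is right or left of the point:
East: no edge straddles that height → 0 crossings.
South: 3–4 at easting≈494898.3 (left), 5–1 at easting≈525651.6 (right) → 1 crossing.
Central: no edge straddles that height → 0 crossings.
Inner: no edge straddles that height → 0 crossings.
Only South has an odd count, so the point is inside South.

South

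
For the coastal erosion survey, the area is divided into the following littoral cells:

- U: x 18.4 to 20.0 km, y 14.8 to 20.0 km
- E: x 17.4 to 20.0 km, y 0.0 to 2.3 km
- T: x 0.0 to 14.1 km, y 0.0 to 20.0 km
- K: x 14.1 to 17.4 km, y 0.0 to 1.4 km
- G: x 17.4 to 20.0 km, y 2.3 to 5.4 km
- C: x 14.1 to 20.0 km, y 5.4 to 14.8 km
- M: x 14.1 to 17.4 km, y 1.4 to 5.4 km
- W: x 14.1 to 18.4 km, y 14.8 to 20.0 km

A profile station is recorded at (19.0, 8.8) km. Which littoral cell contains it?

C

The point has x = 19.0 and y = 8.8.
Only C satisfies 14.1 ≤ x ≤ 20.0 and 5.4 ≤ y ≤ 14.8.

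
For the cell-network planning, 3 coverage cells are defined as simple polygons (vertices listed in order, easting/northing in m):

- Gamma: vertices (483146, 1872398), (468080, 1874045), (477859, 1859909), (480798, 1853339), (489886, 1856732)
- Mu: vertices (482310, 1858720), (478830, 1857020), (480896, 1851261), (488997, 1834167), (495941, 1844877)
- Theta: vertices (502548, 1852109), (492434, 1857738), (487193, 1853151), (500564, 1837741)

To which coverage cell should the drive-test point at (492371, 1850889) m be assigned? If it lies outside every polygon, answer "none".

Cast a ray rightward from (492371, 1850889). For each polygon, the edges (by vertex number in listed order) whose endpoints lie on opposite sides of northing = 1850889, where each meets that height, and whether that is right or left of the point:
Gamma: no edge straddles that height → 0 crossings.
Mu: 3–4 at easting≈481072.3 (left), 5–1 at easting≈490021.1 (left) → 0 crossings.
Theta: 3–4 at easting≈489155.7 (left), 4–1 at easting≈502379.5 (right) → 1 crossing.
Only Theta has an odd count, so the point is inside Theta.

Theta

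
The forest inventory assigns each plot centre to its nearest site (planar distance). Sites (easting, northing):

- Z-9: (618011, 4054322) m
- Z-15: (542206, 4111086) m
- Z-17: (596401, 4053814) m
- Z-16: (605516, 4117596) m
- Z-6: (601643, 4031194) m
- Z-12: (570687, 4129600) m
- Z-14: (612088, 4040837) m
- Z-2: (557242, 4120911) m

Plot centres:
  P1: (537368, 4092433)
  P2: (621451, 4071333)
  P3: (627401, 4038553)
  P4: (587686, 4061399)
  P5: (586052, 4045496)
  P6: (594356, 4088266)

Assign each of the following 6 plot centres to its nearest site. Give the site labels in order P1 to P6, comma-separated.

P1 → Z-15 (d²=371340653.00)
P2 → Z-9 (d²=301207721.00)
P3 → Z-14 (d²=239704625.00)
P4 → Z-17 (d²=133483450.00)
P5 → Z-17 (d²=176290925.00)
P6 → Z-16 (d²=984794500.00)

Z-15, Z-9, Z-14, Z-17, Z-17, Z-16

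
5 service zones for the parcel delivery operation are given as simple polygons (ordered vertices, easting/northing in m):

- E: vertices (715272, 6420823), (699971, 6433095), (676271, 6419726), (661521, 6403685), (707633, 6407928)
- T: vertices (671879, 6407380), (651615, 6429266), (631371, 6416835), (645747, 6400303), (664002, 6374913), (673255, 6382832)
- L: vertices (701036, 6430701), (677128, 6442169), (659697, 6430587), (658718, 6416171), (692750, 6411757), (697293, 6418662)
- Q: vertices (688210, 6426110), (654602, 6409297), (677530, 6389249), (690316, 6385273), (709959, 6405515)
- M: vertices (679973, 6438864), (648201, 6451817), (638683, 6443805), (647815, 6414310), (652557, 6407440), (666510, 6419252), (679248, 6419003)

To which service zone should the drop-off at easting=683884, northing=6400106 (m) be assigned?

Q

Cast a ray rightward from (683884, 6400106). For each polygon, the edges (by vertex number in listed order) whose endpoints lie on opposite sides of northing = 6400106, where each meets that height, and whether that is right or left of the point:
E: no edge straddles that height → 0 crossings.
T: 4–5 at easting≈645888.6 (left), 6–1 at easting≈672286.7 (left) → 0 crossings.
L: no edge straddles that height → 0 crossings.
Q: 2–3 at easting≈665113.3 (left), 4–5 at easting≈704710.1 (right) → 1 crossing.
M: no edge straddles that height → 0 crossings.
Only Q has an odd count, so the point is inside Q.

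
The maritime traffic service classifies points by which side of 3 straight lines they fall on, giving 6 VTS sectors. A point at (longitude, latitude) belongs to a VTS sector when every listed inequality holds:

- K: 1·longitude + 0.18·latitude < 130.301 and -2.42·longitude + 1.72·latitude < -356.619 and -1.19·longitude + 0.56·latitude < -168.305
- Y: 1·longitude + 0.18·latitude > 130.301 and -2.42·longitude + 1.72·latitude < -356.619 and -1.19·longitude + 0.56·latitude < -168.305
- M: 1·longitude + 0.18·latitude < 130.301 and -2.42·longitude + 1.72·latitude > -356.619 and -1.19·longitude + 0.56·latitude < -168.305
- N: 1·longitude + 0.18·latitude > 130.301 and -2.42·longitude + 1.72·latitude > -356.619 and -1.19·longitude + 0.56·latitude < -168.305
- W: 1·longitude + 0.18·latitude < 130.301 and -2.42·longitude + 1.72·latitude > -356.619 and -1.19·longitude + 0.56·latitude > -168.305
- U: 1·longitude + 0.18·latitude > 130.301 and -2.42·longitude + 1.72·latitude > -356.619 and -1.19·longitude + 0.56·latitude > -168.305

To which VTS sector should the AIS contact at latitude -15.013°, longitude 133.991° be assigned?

U

1·133.991 + 0.18·-15.013 = 131.289, which is > 130.301
-2.42·133.991 + 1.72·-15.013 = -350.081, which is > -356.619
-1.19·133.991 + 0.56·-15.013 = -167.857, which is > -168.305
This sign pattern matches U.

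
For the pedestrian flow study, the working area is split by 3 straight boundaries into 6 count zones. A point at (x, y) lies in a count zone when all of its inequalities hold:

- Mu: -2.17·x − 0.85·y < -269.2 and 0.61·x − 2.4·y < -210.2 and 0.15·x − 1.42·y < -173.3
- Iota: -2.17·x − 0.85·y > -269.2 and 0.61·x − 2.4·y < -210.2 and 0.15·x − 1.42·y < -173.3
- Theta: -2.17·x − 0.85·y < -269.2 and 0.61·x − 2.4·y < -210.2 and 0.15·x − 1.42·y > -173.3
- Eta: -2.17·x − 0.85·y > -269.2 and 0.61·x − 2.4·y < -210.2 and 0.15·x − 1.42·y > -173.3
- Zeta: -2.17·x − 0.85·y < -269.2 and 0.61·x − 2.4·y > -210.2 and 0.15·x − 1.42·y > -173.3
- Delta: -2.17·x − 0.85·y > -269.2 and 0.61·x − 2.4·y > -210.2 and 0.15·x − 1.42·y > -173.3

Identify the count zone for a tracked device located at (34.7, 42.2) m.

Delta

-2.17·34.7 − 0.85·42.2 = -111.169, which is > -269.2
0.61·34.7 − 2.4·42.2 = -80.113, which is > -210.2
0.15·34.7 − 1.42·42.2 = -54.719, which is > -173.3
This sign pattern matches Delta.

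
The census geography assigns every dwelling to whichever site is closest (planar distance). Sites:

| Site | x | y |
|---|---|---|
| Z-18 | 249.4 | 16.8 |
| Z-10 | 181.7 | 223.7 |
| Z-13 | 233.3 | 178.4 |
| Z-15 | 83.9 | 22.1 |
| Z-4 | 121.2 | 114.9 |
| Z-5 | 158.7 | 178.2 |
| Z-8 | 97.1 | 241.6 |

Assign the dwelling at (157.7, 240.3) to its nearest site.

Z-10

Squared distances to each site:
Z-18: 58361.140; Z-10: 851.560; Z-13: 9546.970; Z-15: 53057.680; Z-4: 17057.410; Z-5: 3857.410; Z-8: 3674.050.
Minimum at Z-10.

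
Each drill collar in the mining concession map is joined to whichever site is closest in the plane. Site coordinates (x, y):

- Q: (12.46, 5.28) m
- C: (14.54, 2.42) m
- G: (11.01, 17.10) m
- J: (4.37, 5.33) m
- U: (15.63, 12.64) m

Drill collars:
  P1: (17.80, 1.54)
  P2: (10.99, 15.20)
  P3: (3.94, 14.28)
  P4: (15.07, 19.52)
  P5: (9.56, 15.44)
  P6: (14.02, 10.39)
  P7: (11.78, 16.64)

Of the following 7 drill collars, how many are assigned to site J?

0

P1 → C
P2 → G
P3 → G
P4 → G
P5 → G
P6 → U
P7 → G
0 of the 7 go to J.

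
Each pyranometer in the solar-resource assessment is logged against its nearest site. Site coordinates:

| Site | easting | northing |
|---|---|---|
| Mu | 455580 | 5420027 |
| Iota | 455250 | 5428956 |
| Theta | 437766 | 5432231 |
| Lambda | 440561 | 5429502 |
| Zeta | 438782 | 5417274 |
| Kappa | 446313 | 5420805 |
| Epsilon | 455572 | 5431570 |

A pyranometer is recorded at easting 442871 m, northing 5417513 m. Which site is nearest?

Zeta

Squared distances to each site:
Mu: 167838877.000; Iota: 284181890.000; Theta: 242680549.000; Lambda: 149072221.000; Zeta: 16777042.000; Kappa: 22684628.000; Epsilon: 358914650.000.
Minimum at Zeta.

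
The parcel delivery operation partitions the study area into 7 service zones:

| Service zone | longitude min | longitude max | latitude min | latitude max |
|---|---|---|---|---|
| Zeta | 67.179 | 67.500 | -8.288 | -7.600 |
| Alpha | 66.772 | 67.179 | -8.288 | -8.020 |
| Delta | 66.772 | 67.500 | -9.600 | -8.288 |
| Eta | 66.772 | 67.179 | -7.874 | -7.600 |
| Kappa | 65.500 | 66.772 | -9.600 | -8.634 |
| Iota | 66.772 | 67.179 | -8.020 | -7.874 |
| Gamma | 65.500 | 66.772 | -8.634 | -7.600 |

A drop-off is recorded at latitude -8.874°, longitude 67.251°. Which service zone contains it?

The point has longitude = 67.251 and latitude = -8.874.
Only Delta satisfies 66.772 ≤ longitude ≤ 67.500 and -9.600 ≤ latitude ≤ -8.288.

Delta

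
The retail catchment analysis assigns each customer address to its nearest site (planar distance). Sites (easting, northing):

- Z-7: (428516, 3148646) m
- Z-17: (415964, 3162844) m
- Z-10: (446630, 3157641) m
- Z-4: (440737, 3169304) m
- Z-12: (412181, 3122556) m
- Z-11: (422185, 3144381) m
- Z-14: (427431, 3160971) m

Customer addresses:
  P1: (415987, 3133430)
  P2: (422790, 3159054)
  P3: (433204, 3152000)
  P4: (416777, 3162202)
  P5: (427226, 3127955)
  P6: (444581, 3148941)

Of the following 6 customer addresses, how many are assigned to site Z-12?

2

P1 → Z-12
P2 → Z-14
P3 → Z-7
P4 → Z-17
P5 → Z-12
P6 → Z-10
2 of the 6 go to Z-12.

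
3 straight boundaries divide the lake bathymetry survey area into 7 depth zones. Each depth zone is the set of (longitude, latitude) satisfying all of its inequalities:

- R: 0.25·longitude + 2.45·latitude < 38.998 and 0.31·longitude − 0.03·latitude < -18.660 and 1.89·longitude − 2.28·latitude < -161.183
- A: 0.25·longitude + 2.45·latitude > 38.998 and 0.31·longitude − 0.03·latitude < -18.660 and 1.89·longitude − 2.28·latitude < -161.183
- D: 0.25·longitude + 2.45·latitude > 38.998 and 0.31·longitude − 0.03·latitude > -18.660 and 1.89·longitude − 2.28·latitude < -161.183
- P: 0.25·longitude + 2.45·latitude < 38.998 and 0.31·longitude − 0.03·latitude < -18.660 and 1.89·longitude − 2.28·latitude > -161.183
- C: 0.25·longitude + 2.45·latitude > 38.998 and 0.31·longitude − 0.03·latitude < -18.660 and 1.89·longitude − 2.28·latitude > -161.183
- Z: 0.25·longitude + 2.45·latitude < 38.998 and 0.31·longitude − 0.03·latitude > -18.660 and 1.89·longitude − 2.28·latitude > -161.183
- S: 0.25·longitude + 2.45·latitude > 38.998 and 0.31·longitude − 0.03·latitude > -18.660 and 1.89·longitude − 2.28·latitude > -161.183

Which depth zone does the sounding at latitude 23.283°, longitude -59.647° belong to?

A

0.25·-59.647 + 2.45·23.283 = 42.132, which is > 38.998
0.31·-59.647 − 0.03·23.283 = -19.189, which is < -18.660
1.89·-59.647 − 2.28·23.283 = -165.818, which is < -161.183
This sign pattern matches A.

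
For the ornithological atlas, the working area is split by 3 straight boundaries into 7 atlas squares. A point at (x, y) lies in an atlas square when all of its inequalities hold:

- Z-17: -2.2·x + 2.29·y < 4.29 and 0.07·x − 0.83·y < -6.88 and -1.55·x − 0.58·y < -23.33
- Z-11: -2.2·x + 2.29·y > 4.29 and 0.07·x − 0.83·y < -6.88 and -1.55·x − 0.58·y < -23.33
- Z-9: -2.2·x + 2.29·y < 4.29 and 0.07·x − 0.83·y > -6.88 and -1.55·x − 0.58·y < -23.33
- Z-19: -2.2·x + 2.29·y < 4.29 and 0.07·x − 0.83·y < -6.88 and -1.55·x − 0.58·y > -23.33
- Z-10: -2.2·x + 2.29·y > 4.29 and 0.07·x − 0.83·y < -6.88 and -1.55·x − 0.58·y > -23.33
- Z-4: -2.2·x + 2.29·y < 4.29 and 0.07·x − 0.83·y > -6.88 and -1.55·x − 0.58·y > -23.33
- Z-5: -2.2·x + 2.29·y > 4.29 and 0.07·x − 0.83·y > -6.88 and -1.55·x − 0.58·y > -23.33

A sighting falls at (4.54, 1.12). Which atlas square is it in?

Z-4

-2.2·4.54 + 2.29·1.12 = -7.423, which is < 4.29
0.07·4.54 − 0.83·1.12 = -0.612, which is > -6.88
-1.55·4.54 − 0.58·1.12 = -7.687, which is > -23.33
This sign pattern matches Z-4.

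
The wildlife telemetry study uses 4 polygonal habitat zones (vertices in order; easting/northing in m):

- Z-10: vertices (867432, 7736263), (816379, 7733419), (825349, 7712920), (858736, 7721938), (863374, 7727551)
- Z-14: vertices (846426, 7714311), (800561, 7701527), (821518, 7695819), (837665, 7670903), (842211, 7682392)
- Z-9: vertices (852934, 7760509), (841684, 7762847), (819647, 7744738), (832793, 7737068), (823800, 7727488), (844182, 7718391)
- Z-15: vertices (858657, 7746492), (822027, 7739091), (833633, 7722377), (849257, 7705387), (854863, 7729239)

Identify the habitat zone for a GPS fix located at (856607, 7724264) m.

Z-10

Cast a ray rightward from (856607, 7724264). For each polygon, the edges (by vertex number in listed order) whose endpoints lie on opposite sides of northing = 7724264, where each meets that height, and whether that is right or left of the point:
Z-10: 2–3 at easting≈820385.1 (left), 4–5 at easting≈860658.0 (right) → 1 crossing.
Z-14: no edge straddles that height → 0 crossings.
Z-9: 5–6 at easting≈831023.4 (left), 6–1 at easting≈845402.4 (left) → 0 crossings.
Z-15: 2–3 at easting≈832322.7 (left), 4–5 at easting≈853693.7 (left) → 0 crossings.
Only Z-10 has an odd count, so the point is inside Z-10.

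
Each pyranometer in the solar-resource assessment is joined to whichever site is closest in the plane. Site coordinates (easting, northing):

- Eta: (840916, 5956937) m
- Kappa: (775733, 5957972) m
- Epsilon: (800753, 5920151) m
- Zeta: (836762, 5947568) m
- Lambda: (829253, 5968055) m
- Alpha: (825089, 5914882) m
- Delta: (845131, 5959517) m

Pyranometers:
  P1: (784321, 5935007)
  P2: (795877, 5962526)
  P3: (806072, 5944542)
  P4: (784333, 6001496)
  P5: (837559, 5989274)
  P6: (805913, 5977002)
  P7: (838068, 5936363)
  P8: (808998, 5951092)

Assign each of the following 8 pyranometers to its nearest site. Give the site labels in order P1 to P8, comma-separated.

Epsilon, Kappa, Epsilon, Kappa, Lambda, Lambda, Zeta, Lambda

P1 → Epsilon (d²=490711360.00)
P2 → Kappa (d²=426519652.00)
P3 → Epsilon (d²=623212642.00)
P4 → Kappa (d²=1968298576.00)
P5 → Lambda (d²=519235597.00)
P6 → Lambda (d²=624804409.00)
P7 → Zeta (d²=127257661.00)
P8 → Lambda (d²=698008394.00)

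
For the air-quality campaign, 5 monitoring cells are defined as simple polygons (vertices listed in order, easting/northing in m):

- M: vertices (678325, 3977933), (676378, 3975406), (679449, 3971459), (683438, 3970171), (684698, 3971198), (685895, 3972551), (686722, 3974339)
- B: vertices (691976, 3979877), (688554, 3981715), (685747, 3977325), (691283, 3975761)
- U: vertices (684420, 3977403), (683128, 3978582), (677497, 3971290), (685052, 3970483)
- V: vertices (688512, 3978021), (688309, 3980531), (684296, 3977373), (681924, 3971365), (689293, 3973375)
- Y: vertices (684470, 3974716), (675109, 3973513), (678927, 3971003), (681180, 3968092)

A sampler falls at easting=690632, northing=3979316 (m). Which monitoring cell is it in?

B

Cast a ray rightward from (690632, 3979316). For each polygon, the edges (by vertex number in listed order) whose endpoints lie on opposite sides of northing = 3979316, where each meets that height, and whether that is right or left of the point:
M: no edge straddles that height → 0 crossings.
B: 2–3 at easting≈687020.1 (left), 4–1 at easting≈691881.5 (right) → 1 crossing.
U: no edge straddles that height → 0 crossings.
V: 1–2 at easting≈688407.3 (left), 2–3 at easting≈686765.0 (left) → 0 crossings.
Y: no edge straddles that height → 0 crossings.
Only B has an odd count, so the point is inside B.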